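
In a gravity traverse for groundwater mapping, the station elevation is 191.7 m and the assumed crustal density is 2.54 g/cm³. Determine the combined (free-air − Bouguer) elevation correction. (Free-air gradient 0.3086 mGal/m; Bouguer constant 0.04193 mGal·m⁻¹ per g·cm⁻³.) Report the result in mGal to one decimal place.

38.7

Combined gradient = 0.3086 − 0.04193 × 2.54 = 0.2020978 mGal/m
Combined elevation correction = 0.2020978 × 191.7 = 38.7 mGal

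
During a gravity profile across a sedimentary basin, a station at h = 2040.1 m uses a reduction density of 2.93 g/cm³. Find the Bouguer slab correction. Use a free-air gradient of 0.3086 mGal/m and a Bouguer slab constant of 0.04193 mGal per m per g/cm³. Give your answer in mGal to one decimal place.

Bouguer slab correction = 0.04193 × 2.93 × 2040.1 = 250.6 mGal

250.6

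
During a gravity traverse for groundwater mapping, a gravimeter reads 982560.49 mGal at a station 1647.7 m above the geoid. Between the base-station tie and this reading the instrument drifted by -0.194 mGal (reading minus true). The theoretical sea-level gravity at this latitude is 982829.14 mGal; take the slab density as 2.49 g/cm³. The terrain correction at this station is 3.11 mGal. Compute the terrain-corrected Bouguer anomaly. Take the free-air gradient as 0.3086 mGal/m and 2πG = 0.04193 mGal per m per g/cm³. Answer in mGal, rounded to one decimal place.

Drift-corrected reading = 982560.49 − (-0.194) = 982560.684 mGal
Free-air correction = 0.3086 × 1647.7 = 508.48 mGal
Free-air anomaly = 982560.684 − 982829.14 + (508.48) = 240.024 mGal
Bouguer slab correction = 0.04193 × 2.49 × 1647.7 = 172.03 mGal
Simple Bouguer anomaly = 240.024 − (172.03) = 67.994 mGal
Complete Bouguer anomaly = 67.994 + 3.11 = 71.104 mGal

71.1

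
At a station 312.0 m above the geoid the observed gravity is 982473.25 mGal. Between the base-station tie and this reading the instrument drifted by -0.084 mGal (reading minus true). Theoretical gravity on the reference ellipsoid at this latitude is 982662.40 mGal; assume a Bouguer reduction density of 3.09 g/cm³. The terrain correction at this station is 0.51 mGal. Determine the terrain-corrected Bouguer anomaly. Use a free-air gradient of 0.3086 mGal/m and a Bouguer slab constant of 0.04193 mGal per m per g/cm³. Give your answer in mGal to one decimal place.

-132.7

Drift-corrected reading = 982473.25 − (-0.084) = 982473.334 mGal
Free-air correction = 0.3086 × 312.0 = 96.28 mGal
Free-air anomaly = 982473.334 − 982662.40 + (96.28) = -92.786 mGal
Bouguer slab correction = 0.04193 × 3.09 × 312.0 = 40.42 mGal
Simple Bouguer anomaly = -92.786 − (40.42) = -133.206 mGal
Complete Bouguer anomaly = -133.206 + 0.51 = -132.696 mGal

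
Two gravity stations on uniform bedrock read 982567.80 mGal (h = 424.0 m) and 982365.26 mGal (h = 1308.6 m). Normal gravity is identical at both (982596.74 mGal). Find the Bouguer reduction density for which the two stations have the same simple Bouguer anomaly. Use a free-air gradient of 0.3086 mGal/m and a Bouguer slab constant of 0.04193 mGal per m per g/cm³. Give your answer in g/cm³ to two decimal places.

Δg_obs = 982365.26 − 982567.80 = -202.54 mGal over Δh = 1308.6 − 424.0 = 884.6 m
Equal Bouguer anomalies ⇒ Δg_obs + (0.3086 − 0.04193ρ)·Δh = 0
0.3086 − 0.04193ρ = −Δg_obs/Δh = 0.22896
ρ = (0.3086 − 0.22896) / 0.04193 = 1.90 g/cm³

1.90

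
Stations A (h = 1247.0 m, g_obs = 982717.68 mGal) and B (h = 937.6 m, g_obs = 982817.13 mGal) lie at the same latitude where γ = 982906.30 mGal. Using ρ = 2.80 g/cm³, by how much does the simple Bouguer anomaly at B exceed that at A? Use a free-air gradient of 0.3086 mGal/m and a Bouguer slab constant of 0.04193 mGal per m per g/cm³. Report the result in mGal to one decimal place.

Δg_SB(A) = 982717.68 − 982906.30 + 0.3086×1247.0 − 0.04193×2.80×1247.0 = 49.80 mGal
Δg_SB(B) = 982817.13 − 982906.30 + 0.3086×937.6 − 0.04193×2.80×937.6 = 90.10 mGal
Difference = 90.10 − (49.80) = 40.30 mGal

40.3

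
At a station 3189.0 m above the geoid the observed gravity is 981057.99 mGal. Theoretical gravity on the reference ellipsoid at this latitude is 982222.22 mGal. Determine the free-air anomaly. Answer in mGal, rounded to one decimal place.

-180.1

Free-air correction = 0.3086 × 3189.0 = 984.13 mGal
Free-air anomaly = 981057.99 − 982222.22 + (984.13) = -180.10 mGal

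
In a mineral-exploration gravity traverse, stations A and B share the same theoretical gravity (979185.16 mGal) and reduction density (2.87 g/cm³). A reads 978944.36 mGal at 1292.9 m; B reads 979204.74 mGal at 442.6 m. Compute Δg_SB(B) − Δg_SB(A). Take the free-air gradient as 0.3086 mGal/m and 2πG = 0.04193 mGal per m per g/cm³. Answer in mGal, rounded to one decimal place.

100.3

Δg_SB(A) = 978944.36 − 979185.16 + 0.3086×1292.9 − 0.04193×2.87×1292.9 = 2.60 mGal
Δg_SB(B) = 979204.74 − 979185.16 + 0.3086×442.6 − 0.04193×2.87×442.6 = 102.90 mGal
Difference = 102.90 − (2.60) = 100.30 mGal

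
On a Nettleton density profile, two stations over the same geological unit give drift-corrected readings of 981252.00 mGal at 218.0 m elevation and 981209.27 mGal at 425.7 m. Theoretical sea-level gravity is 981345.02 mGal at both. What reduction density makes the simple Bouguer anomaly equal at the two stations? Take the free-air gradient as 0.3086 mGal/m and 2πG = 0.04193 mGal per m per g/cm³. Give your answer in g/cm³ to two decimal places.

Δg_obs = 981209.27 − 981252.00 = -42.73 mGal over Δh = 425.7 − 218.0 = 207.7 m
Equal Bouguer anomalies ⇒ Δg_obs + (0.3086 − 0.04193ρ)·Δh = 0
0.3086 − 0.04193ρ = −Δg_obs/Δh = 0.20573
ρ = (0.3086 − 0.20573) / 0.04193 = 2.45 g/cm³

2.45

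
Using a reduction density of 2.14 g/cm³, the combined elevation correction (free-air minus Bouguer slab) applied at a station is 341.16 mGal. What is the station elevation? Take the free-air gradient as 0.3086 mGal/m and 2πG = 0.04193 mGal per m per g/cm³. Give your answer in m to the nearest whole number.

1559

Combined gradient = 0.3086 − 0.04193 × 2.14 = 0.2188698 mGal/m
h = 341.16 / 0.2188698 = 1558.73 m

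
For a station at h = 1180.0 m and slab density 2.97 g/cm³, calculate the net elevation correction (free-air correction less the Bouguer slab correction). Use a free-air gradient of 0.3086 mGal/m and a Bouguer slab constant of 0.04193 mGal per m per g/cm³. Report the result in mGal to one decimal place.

Combined gradient = 0.3086 − 0.04193 × 2.97 = 0.1840679 mGal/m
Combined elevation correction = 0.1840679 × 1180.0 = 217.2 mGal

217.2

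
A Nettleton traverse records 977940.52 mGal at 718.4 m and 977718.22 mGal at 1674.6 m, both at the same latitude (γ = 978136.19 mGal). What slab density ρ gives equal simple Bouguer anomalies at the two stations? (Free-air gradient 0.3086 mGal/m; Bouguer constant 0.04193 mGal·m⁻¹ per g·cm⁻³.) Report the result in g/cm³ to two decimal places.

Δg_obs = 977718.22 − 977940.52 = -222.30 mGal over Δh = 1674.6 − 718.4 = 956.2 m
Equal Bouguer anomalies ⇒ Δg_obs + (0.3086 − 0.04193ρ)·Δh = 0
0.3086 − 0.04193ρ = −Δg_obs/Δh = 0.23248
ρ = (0.3086 − 0.23248) / 0.04193 = 1.82 g/cm³

1.82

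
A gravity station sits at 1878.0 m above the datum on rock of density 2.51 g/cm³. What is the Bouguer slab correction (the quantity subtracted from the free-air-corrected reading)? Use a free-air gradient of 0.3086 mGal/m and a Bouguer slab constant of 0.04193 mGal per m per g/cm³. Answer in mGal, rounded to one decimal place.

Bouguer slab correction = 0.04193 × 2.51 × 1878.0 = 197.6 mGal

197.6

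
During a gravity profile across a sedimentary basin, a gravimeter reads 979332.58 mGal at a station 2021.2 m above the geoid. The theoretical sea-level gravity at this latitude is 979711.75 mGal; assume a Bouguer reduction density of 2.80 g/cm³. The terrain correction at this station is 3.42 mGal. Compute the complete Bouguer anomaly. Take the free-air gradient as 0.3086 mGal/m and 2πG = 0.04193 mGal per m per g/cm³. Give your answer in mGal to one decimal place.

Free-air correction = 0.3086 × 2021.2 = 623.74 mGal
Free-air anomaly = 979332.58 − 979711.75 + (623.74) = 244.57 mGal
Bouguer slab correction = 0.04193 × 2.80 × 2021.2 = 237.30 mGal
Simple Bouguer anomaly = 244.57 − (237.30) = 7.27 mGal
Complete Bouguer anomaly = 7.27 + 3.42 = 10.69 mGal

10.7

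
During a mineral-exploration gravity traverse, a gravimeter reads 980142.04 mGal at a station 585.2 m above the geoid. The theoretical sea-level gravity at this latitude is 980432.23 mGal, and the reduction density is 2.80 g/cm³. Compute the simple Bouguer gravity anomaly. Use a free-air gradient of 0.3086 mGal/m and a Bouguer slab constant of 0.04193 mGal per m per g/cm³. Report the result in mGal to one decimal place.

Free-air correction = 0.3086 × 585.2 = 180.59 mGal
Free-air anomaly = 980142.04 − 980432.23 + (180.59) = -109.60 mGal
Bouguer slab correction = 0.04193 × 2.80 × 585.2 = 68.70 mGal
Simple Bouguer anomaly = -109.60 − (68.70) = -178.30 mGal

-178.3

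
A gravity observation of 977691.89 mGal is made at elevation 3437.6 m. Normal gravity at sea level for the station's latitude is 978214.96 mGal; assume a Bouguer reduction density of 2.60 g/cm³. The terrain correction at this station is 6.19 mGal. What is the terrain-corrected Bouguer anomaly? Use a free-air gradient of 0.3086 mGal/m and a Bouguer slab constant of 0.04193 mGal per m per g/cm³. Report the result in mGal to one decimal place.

169.2

Free-air correction = 0.3086 × 3437.6 = 1060.84 mGal
Free-air anomaly = 977691.89 − 978214.96 + (1060.84) = 537.77 mGal
Bouguer slab correction = 0.04193 × 2.60 × 3437.6 = 374.76 mGal
Simple Bouguer anomaly = 537.77 − (374.76) = 163.01 mGal
Complete Bouguer anomaly = 163.01 + 6.19 = 169.20 mGal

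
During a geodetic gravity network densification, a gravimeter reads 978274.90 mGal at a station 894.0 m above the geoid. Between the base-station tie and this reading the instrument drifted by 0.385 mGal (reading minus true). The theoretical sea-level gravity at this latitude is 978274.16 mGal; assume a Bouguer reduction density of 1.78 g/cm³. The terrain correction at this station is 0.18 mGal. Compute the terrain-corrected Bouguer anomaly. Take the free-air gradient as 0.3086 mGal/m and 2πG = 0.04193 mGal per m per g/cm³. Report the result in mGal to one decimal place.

Drift-corrected reading = 978274.90 − (0.385) = 978274.515 mGal
Free-air correction = 0.3086 × 894.0 = 275.89 mGal
Free-air anomaly = 978274.515 − 978274.16 + (275.89) = 276.245 mGal
Bouguer slab correction = 0.04193 × 1.78 × 894.0 = 66.72 mGal
Simple Bouguer anomaly = 276.245 − (66.72) = 209.525 mGal
Complete Bouguer anomaly = 209.525 + 0.18 = 209.705 mGal

209.7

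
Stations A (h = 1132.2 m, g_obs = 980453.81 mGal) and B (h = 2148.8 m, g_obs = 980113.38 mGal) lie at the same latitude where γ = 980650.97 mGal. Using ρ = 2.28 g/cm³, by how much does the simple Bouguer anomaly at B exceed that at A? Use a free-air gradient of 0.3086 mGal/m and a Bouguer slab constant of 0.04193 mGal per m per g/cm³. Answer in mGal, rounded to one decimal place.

Δg_SB(A) = 980453.81 − 980650.97 + 0.3086×1132.2 − 0.04193×2.28×1132.2 = 44.00 mGal
Δg_SB(B) = 980113.38 − 980650.97 + 0.3086×2148.8 − 0.04193×2.28×2148.8 = -79.90 mGal
Difference = -79.90 − (44.00) = -123.90 mGal

-123.9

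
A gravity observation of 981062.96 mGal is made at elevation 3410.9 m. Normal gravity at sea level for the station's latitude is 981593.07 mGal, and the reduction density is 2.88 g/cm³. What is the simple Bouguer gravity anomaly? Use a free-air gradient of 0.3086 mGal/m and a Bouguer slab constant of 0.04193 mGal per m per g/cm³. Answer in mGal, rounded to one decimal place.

110.6

Free-air correction = 0.3086 × 3410.9 = 1052.60 mGal
Free-air anomaly = 981062.96 − 981593.07 + (1052.60) = 522.49 mGal
Bouguer slab correction = 0.04193 × 2.88 × 3410.9 = 411.89 mGal
Simple Bouguer anomaly = 522.49 − (411.89) = 110.60 mGal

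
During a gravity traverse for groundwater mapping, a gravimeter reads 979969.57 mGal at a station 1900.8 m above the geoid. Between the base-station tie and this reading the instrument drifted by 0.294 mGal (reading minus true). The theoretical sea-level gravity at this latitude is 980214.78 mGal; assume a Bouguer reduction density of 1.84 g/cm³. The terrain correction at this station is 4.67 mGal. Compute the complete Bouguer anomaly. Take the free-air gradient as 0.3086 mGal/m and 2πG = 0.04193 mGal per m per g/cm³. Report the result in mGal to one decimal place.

199.1

Drift-corrected reading = 979969.57 − (0.294) = 979969.276 mGal
Free-air correction = 0.3086 × 1900.8 = 586.59 mGal
Free-air anomaly = 979969.276 − 980214.78 + (586.59) = 341.086 mGal
Bouguer slab correction = 0.04193 × 1.84 × 1900.8 = 146.65 mGal
Simple Bouguer anomaly = 341.086 − (146.65) = 194.436 mGal
Complete Bouguer anomaly = 194.436 + 4.67 = 199.106 mGal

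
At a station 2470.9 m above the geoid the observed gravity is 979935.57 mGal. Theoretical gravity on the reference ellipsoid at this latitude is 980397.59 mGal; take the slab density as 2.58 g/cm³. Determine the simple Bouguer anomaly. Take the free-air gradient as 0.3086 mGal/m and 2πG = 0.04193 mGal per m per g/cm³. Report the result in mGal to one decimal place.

33.2

Free-air correction = 0.3086 × 2470.9 = 762.52 mGal
Free-air anomaly = 979935.57 − 980397.59 + (762.52) = 300.50 mGal
Bouguer slab correction = 0.04193 × 2.58 × 2470.9 = 267.30 mGal
Simple Bouguer anomaly = 300.50 − (267.30) = 33.20 mGal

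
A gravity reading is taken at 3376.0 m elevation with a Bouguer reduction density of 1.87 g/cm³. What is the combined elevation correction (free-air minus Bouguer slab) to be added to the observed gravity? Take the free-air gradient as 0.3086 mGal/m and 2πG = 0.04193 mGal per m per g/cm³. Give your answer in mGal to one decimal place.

Combined gradient = 0.3086 − 0.04193 × 1.87 = 0.2301909 mGal/m
Combined elevation correction = 0.2301909 × 3376.0 = 777.1 mGal

777.1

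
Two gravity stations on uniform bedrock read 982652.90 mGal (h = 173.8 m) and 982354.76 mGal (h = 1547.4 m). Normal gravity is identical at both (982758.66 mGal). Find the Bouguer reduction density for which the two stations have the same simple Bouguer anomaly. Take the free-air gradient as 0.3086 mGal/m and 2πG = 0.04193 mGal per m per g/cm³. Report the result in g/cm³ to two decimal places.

2.18

Δg_obs = 982354.76 − 982652.90 = -298.14 mGal over Δh = 1547.4 − 173.8 = 1373.6 m
Equal Bouguer anomalies ⇒ Δg_obs + (0.3086 − 0.04193ρ)·Δh = 0
0.3086 − 0.04193ρ = −Δg_obs/Δh = 0.21705
ρ = (0.3086 − 0.21705) / 0.04193 = 2.18 g/cm³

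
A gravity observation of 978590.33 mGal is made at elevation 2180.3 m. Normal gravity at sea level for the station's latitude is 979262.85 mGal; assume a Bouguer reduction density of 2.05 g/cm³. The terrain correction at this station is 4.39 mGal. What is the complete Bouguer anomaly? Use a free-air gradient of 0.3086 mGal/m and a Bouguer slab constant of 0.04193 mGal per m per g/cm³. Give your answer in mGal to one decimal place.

Free-air correction = 0.3086 × 2180.3 = 672.84 mGal
Free-air anomaly = 978590.33 − 979262.85 + (672.84) = 0.32 mGal
Bouguer slab correction = 0.04193 × 2.05 × 2180.3 = 187.41 mGal
Simple Bouguer anomaly = 0.32 − (187.41) = -187.09 mGal
Complete Bouguer anomaly = -187.09 + 4.39 = -182.70 mGal

-182.7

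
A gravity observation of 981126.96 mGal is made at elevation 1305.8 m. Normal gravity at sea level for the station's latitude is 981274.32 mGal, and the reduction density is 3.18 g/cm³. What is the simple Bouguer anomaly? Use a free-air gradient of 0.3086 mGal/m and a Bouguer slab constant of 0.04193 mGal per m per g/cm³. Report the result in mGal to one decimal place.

Free-air correction = 0.3086 × 1305.8 = 402.97 mGal
Free-air anomaly = 981126.96 − 981274.32 + (402.97) = 255.61 mGal
Bouguer slab correction = 0.04193 × 3.18 × 1305.8 = 174.11 mGal
Simple Bouguer anomaly = 255.61 − (174.11) = 81.50 mGal

81.5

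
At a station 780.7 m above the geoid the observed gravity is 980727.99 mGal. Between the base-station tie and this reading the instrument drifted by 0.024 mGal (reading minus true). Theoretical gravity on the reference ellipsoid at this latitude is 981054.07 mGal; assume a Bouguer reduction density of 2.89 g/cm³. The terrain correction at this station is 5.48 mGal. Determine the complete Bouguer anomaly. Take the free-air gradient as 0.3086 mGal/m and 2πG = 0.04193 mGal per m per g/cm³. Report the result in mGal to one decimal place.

Drift-corrected reading = 980727.99 − (0.024) = 980727.966 mGal
Free-air correction = 0.3086 × 780.7 = 240.92 mGal
Free-air anomaly = 980727.966 − 981054.07 + (240.92) = -85.184 mGal
Bouguer slab correction = 0.04193 × 2.89 × 780.7 = 94.60 mGal
Simple Bouguer anomaly = -85.184 − (94.60) = -179.784 mGal
Complete Bouguer anomaly = -179.784 + 5.48 = -174.304 mGal

-174.3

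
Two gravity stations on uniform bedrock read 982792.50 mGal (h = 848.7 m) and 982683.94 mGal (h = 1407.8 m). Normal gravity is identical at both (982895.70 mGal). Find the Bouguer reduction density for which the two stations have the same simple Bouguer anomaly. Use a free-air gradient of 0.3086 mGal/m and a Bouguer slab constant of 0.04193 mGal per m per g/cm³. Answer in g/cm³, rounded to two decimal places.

Δg_obs = 982683.94 − 982792.50 = -108.56 mGal over Δh = 1407.8 − 848.7 = 559.1 m
Equal Bouguer anomalies ⇒ Δg_obs + (0.3086 − 0.04193ρ)·Δh = 0
0.3086 − 0.04193ρ = −Δg_obs/Δh = 0.19417
ρ = (0.3086 − 0.19417) / 0.04193 = 2.73 g/cm³

2.73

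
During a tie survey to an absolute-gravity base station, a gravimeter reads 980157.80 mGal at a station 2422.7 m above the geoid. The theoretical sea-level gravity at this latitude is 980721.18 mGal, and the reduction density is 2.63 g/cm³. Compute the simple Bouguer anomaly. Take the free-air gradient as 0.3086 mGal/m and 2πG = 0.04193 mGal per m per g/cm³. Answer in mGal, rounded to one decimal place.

-82.9

Free-air correction = 0.3086 × 2422.7 = 747.65 mGal
Free-air anomaly = 980157.80 − 980721.18 + (747.65) = 184.27 mGal
Bouguer slab correction = 0.04193 × 2.63 × 2422.7 = 267.17 mGal
Simple Bouguer anomaly = 184.27 − (267.17) = -82.90 mGal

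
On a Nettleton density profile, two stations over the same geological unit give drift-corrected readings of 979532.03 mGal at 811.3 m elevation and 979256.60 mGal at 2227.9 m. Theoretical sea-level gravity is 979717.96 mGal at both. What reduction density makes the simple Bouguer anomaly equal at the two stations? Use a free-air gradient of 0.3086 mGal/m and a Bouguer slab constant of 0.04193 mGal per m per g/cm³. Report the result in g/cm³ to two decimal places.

Δg_obs = 979256.60 − 979532.03 = -275.43 mGal over Δh = 2227.9 − 811.3 = 1416.6 m
Equal Bouguer anomalies ⇒ Δg_obs + (0.3086 − 0.04193ρ)·Δh = 0
0.3086 − 0.04193ρ = −Δg_obs/Δh = 0.19443
ρ = (0.3086 − 0.19443) / 0.04193 = 2.72 g/cm³

2.72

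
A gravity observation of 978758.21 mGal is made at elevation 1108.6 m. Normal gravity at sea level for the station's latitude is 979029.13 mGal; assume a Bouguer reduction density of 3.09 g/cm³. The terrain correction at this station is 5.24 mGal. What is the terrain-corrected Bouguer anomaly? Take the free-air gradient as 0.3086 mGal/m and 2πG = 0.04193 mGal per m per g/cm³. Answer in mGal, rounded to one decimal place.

-67.2

Free-air correction = 0.3086 × 1108.6 = 342.11 mGal
Free-air anomaly = 978758.21 − 979029.13 + (342.11) = 71.19 mGal
Bouguer slab correction = 0.04193 × 3.09 × 1108.6 = 143.63 mGal
Simple Bouguer anomaly = 71.19 − (143.63) = -72.44 mGal
Complete Bouguer anomaly = -72.44 + 5.24 = -67.20 mGal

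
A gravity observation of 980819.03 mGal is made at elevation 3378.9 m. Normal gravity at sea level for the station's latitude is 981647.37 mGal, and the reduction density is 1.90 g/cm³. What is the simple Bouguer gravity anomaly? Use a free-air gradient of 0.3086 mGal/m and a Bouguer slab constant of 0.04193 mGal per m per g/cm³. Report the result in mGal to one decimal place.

Free-air correction = 0.3086 × 3378.9 = 1042.73 mGal
Free-air anomaly = 980819.03 − 981647.37 + (1042.73) = 214.39 mGal
Bouguer slab correction = 0.04193 × 1.90 × 3378.9 = 269.19 mGal
Simple Bouguer anomaly = 214.39 − (269.19) = -54.80 mGal

-54.8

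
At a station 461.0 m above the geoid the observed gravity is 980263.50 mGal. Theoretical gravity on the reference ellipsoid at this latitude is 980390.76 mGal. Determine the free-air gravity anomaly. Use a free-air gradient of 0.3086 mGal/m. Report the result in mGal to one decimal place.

Free-air correction = 0.3086 × 461.0 = 142.26 mGal
Free-air anomaly = 980263.50 − 980390.76 + (142.26) = 15.00 mGal

15.0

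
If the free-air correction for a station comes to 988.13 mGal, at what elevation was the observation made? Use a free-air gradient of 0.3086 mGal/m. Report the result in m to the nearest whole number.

3202

h = 988.13 / 0.3086 = 3201.98 m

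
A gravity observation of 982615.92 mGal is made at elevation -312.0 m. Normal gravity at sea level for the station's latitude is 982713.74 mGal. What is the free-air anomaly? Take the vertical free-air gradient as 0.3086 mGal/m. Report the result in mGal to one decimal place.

Free-air correction = 0.3086 × -312.0 = -96.28 mGal
Free-air anomaly = 982615.92 − 982713.74 + (-96.28) = -194.10 mGal

-194.1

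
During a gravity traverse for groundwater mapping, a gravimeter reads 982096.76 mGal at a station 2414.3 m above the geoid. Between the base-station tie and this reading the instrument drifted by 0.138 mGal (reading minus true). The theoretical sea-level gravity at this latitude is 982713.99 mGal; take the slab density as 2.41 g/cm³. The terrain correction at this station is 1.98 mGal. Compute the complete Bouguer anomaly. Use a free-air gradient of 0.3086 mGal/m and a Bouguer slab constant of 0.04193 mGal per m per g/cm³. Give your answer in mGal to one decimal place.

Drift-corrected reading = 982096.76 − (0.138) = 982096.622 mGal
Free-air correction = 0.3086 × 2414.3 = 745.05 mGal
Free-air anomaly = 982096.622 − 982713.99 + (745.05) = 127.682 mGal
Bouguer slab correction = 0.04193 × 2.41 × 2414.3 = 243.97 mGal
Simple Bouguer anomaly = 127.682 − (243.97) = -116.288 mGal
Complete Bouguer anomaly = -116.288 + 1.98 = -114.308 mGal

-114.3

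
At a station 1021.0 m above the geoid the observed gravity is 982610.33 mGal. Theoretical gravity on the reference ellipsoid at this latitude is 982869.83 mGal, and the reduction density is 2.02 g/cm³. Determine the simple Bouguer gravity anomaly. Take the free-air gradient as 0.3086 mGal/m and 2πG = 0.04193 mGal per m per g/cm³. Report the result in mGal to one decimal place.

Free-air correction = 0.3086 × 1021.0 = 315.08 mGal
Free-air anomaly = 982610.33 − 982869.83 + (315.08) = 55.58 mGal
Bouguer slab correction = 0.04193 × 2.02 × 1021.0 = 86.48 mGal
Simple Bouguer anomaly = 55.58 − (86.48) = -30.90 mGal

-30.9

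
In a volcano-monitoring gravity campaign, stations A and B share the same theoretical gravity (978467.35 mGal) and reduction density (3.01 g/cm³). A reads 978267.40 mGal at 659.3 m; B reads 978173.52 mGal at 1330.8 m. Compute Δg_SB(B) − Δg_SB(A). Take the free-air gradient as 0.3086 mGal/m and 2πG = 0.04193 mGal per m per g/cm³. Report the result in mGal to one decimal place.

Δg_SB(A) = 978267.40 − 978467.35 + 0.3086×659.3 − 0.04193×3.01×659.3 = -79.70 mGal
Δg_SB(B) = 978173.52 − 978467.35 + 0.3086×1330.8 − 0.04193×3.01×1330.8 = -51.10 mGal
Difference = -51.10 − (-79.70) = 28.60 mGal

28.6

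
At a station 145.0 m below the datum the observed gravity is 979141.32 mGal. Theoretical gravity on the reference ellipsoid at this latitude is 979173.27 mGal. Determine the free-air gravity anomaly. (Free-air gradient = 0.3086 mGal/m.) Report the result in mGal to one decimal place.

-76.7

Free-air correction = 0.3086 × -145.0 = -44.75 mGal
Free-air anomaly = 979141.32 − 979173.27 + (-44.75) = -76.70 mGal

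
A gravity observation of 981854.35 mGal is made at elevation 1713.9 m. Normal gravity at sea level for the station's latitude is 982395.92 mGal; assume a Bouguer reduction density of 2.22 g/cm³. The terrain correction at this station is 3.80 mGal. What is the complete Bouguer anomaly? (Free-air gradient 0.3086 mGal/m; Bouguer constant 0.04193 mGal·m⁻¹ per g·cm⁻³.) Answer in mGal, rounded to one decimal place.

-168.4

Free-air correction = 0.3086 × 1713.9 = 528.91 mGal
Free-air anomaly = 981854.35 − 982395.92 + (528.91) = -12.66 mGal
Bouguer slab correction = 0.04193 × 2.22 × 1713.9 = 159.54 mGal
Simple Bouguer anomaly = -12.66 − (159.54) = -172.20 mGal
Complete Bouguer anomaly = -172.20 + 3.80 = -168.40 mGal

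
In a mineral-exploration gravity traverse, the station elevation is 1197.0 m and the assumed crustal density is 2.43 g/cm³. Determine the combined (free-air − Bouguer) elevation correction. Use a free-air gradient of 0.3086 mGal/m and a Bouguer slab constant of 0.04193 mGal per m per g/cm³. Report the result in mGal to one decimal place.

Combined gradient = 0.3086 − 0.04193 × 2.43 = 0.2067101 mGal/m
Combined elevation correction = 0.2067101 × 1197.0 = 247.4 mGal

247.4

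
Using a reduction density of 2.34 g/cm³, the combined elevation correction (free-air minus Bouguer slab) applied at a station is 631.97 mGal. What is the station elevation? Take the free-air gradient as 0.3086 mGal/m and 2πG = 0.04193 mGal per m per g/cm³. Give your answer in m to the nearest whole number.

3002

Combined gradient = 0.3086 − 0.04193 × 2.34 = 0.2104838 mGal/m
h = 631.97 / 0.2104838 = 3002.46 m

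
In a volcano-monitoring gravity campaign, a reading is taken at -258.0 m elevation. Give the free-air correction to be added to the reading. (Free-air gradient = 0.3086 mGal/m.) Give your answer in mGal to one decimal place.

Free-air correction = 0.3086 × -258.0 = -79.6 mGal

-79.6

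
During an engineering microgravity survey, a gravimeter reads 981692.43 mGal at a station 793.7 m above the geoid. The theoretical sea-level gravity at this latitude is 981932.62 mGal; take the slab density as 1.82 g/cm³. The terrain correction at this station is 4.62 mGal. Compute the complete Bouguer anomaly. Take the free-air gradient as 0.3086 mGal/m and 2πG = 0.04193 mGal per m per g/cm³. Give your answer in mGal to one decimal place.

Free-air correction = 0.3086 × 793.7 = 244.94 mGal
Free-air anomaly = 981692.43 − 981932.62 + (244.94) = 4.75 mGal
Bouguer slab correction = 0.04193 × 1.82 × 793.7 = 60.57 mGal
Simple Bouguer anomaly = 4.75 − (60.57) = -55.82 mGal
Complete Bouguer anomaly = -55.82 + 4.62 = -51.20 mGal

-51.2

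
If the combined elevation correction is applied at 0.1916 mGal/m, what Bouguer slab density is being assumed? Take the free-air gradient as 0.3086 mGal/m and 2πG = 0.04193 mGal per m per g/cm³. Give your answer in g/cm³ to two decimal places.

0.1916 = 0.3086 − 0.04193 × ρ
ρ = (0.3086 − 0.1916) / 0.04193 = 2.79 g/cm³

2.79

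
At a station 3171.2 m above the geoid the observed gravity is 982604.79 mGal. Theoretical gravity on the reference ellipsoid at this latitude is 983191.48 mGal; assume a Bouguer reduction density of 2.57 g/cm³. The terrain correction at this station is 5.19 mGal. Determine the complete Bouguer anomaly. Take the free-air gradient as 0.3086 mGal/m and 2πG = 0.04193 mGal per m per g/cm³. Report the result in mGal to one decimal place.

55.4

Free-air correction = 0.3086 × 3171.2 = 978.63 mGal
Free-air anomaly = 982604.79 − 983191.48 + (978.63) = 391.94 mGal
Bouguer slab correction = 0.04193 × 2.57 × 3171.2 = 341.73 mGal
Simple Bouguer anomaly = 391.94 − (341.73) = 50.21 mGal
Complete Bouguer anomaly = 50.21 + 5.19 = 55.40 mGal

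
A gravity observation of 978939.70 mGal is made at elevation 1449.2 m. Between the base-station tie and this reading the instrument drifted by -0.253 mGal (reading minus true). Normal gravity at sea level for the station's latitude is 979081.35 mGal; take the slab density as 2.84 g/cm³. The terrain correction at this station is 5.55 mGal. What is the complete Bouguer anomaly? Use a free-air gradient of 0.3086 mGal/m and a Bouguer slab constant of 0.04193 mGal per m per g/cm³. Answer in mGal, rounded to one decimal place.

138.8

Drift-corrected reading = 978939.70 − (-0.253) = 978939.953 mGal
Free-air correction = 0.3086 × 1449.2 = 447.22 mGal
Free-air anomaly = 978939.953 − 979081.35 + (447.22) = 305.823 mGal
Bouguer slab correction = 0.04193 × 2.84 × 1449.2 = 172.57 mGal
Simple Bouguer anomaly = 305.823 − (172.57) = 133.253 mGal
Complete Bouguer anomaly = 133.253 + 5.55 = 138.803 mGal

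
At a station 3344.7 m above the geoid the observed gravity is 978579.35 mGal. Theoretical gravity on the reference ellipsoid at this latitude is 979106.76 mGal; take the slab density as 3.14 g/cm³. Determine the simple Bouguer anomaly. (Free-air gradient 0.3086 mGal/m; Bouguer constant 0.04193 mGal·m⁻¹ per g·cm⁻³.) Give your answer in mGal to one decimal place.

Free-air correction = 0.3086 × 3344.7 = 1032.17 mGal
Free-air anomaly = 978579.35 − 979106.76 + (1032.17) = 504.76 mGal
Bouguer slab correction = 0.04193 × 3.14 × 3344.7 = 440.36 mGal
Simple Bouguer anomaly = 504.76 − (440.36) = 64.40 mGal

64.4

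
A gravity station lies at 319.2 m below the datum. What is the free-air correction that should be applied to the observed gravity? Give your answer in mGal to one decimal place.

-98.5

Free-air correction = 0.3086 × -319.2 = -98.5 mGal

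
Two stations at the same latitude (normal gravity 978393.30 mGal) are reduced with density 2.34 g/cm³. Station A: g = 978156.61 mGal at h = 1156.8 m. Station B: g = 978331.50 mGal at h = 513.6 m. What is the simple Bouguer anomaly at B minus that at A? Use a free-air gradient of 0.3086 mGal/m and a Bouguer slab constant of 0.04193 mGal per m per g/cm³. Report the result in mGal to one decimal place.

Δg_SB(A) = 978156.61 − 978393.30 + 0.3086×1156.8 − 0.04193×2.34×1156.8 = 6.80 mGal
Δg_SB(B) = 978331.50 − 978393.30 + 0.3086×513.6 − 0.04193×2.34×513.6 = 46.30 mGal
Difference = 46.30 − (6.80) = 39.50 mGal

39.5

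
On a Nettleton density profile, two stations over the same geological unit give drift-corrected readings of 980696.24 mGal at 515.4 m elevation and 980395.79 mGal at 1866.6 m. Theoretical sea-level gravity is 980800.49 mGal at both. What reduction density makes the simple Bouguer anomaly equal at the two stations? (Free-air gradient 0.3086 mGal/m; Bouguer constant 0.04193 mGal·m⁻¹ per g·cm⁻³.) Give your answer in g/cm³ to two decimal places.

2.06

Δg_obs = 980395.79 − 980696.24 = -300.45 mGal over Δh = 1866.6 − 515.4 = 1351.2 m
Equal Bouguer anomalies ⇒ Δg_obs + (0.3086 − 0.04193ρ)·Δh = 0
0.3086 − 0.04193ρ = −Δg_obs/Δh = 0.22236
ρ = (0.3086 − 0.22236) / 0.04193 = 2.06 g/cm³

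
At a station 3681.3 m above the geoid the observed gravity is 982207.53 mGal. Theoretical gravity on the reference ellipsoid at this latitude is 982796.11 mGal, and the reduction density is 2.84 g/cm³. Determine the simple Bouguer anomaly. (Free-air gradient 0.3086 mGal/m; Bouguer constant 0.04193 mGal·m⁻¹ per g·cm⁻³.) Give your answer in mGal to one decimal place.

109.1

Free-air correction = 0.3086 × 3681.3 = 1136.05 mGal
Free-air anomaly = 982207.53 − 982796.11 + (1136.05) = 547.47 mGal
Bouguer slab correction = 0.04193 × 2.84 × 3681.3 = 438.37 mGal
Simple Bouguer anomaly = 547.47 − (438.37) = 109.10 mGal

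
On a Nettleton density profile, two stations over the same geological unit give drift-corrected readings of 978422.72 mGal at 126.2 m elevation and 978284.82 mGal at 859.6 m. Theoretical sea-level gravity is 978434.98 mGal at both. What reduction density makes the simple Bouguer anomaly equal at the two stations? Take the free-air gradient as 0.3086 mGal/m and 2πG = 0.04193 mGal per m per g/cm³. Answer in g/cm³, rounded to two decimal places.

Δg_obs = 978284.82 − 978422.72 = -137.90 mGal over Δh = 859.6 − 126.2 = 733.4 m
Equal Bouguer anomalies ⇒ Δg_obs + (0.3086 − 0.04193ρ)·Δh = 0
0.3086 − 0.04193ρ = −Δg_obs/Δh = 0.18803
ρ = (0.3086 − 0.18803) / 0.04193 = 2.88 g/cm³

2.88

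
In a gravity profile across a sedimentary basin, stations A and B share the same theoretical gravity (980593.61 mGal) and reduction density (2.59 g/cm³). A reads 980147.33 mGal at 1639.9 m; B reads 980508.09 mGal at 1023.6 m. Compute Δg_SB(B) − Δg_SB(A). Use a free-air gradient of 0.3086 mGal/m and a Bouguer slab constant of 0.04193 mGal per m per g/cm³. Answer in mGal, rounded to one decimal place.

Δg_SB(A) = 980147.33 − 980593.61 + 0.3086×1639.9 − 0.04193×2.59×1639.9 = -118.30 mGal
Δg_SB(B) = 980508.09 − 980593.61 + 0.3086×1023.6 − 0.04193×2.59×1023.6 = 119.20 mGal
Difference = 119.20 − (-118.30) = 237.50 mGal

237.5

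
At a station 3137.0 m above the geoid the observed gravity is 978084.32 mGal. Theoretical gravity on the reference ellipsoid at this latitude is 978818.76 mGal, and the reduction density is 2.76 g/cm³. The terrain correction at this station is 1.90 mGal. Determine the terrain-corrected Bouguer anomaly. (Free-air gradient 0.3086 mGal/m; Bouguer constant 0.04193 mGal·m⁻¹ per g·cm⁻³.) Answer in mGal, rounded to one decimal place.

Free-air correction = 0.3086 × 3137.0 = 968.08 mGal
Free-air anomaly = 978084.32 − 978818.76 + (968.08) = 233.64 mGal
Bouguer slab correction = 0.04193 × 2.76 × 3137.0 = 363.03 mGal
Simple Bouguer anomaly = 233.64 − (363.03) = -129.39 mGal
Complete Bouguer anomaly = -129.39 + 1.90 = -127.49 mGal

-127.5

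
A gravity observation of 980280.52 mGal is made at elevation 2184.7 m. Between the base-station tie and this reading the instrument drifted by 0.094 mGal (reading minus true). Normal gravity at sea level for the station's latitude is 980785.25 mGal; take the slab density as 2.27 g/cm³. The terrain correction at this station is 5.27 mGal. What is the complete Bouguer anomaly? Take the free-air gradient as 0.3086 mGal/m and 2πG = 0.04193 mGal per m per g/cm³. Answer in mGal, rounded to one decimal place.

Drift-corrected reading = 980280.52 − (0.094) = 980280.426 mGal
Free-air correction = 0.3086 × 2184.7 = 674.20 mGal
Free-air anomaly = 980280.426 − 980785.25 + (674.20) = 169.376 mGal
Bouguer slab correction = 0.04193 × 2.27 × 2184.7 = 207.94 mGal
Simple Bouguer anomaly = 169.376 − (207.94) = -38.564 mGal
Complete Bouguer anomaly = -38.564 + 5.27 = -33.294 mGal

-33.3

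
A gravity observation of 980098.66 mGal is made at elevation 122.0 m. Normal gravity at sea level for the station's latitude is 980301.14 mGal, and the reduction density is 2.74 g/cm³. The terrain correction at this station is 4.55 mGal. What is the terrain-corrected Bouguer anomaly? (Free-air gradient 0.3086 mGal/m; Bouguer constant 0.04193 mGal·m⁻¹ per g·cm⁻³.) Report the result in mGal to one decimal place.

-174.3

Free-air correction = 0.3086 × 122.0 = 37.65 mGal
Free-air anomaly = 980098.66 − 980301.14 + (37.65) = -164.83 mGal
Bouguer slab correction = 0.04193 × 2.74 × 122.0 = 14.02 mGal
Simple Bouguer anomaly = -164.83 − (14.02) = -178.85 mGal
Complete Bouguer anomaly = -178.85 + 4.55 = -174.30 mGal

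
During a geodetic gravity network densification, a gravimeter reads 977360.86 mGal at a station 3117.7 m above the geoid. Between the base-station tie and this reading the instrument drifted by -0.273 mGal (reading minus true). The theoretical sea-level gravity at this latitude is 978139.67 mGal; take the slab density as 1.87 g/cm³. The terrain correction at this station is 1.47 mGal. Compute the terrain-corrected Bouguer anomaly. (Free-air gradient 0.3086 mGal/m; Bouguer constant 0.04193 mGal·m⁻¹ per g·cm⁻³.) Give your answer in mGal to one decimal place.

Drift-corrected reading = 977360.86 − (-0.273) = 977361.133 mGal
Free-air correction = 0.3086 × 3117.7 = 962.12 mGal
Free-air anomaly = 977361.133 − 978139.67 + (962.12) = 183.583 mGal
Bouguer slab correction = 0.04193 × 1.87 × 3117.7 = 244.46 mGal
Simple Bouguer anomaly = 183.583 − (244.46) = -60.877 mGal
Complete Bouguer anomaly = -60.877 + 1.47 = -59.407 mGal

-59.4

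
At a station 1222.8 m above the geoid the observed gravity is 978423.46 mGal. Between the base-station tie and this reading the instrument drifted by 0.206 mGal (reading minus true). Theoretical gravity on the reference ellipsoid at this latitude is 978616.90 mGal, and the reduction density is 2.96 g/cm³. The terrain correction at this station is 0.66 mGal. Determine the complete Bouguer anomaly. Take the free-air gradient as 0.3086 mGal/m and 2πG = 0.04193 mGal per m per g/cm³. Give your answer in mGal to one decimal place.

Drift-corrected reading = 978423.46 − (0.206) = 978423.254 mGal
Free-air correction = 0.3086 × 1222.8 = 377.36 mGal
Free-air anomaly = 978423.254 − 978616.90 + (377.36) = 183.714 mGal
Bouguer slab correction = 0.04193 × 2.96 × 1222.8 = 151.77 mGal
Simple Bouguer anomaly = 183.714 − (151.77) = 31.944 mGal
Complete Bouguer anomaly = 31.944 + 0.66 = 32.604 mGal

32.6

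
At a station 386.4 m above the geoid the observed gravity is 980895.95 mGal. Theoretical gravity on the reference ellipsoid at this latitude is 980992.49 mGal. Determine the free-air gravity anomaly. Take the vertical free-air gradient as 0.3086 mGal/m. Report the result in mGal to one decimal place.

22.7

Free-air correction = 0.3086 × 386.4 = 119.24 mGal
Free-air anomaly = 980895.95 − 980992.49 + (119.24) = 22.70 mGal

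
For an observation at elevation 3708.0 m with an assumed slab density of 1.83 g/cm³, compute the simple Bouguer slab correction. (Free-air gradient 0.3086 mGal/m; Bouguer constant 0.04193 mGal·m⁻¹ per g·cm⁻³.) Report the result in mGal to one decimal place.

Bouguer slab correction = 0.04193 × 1.83 × 3708.0 = 284.5 mGal

284.5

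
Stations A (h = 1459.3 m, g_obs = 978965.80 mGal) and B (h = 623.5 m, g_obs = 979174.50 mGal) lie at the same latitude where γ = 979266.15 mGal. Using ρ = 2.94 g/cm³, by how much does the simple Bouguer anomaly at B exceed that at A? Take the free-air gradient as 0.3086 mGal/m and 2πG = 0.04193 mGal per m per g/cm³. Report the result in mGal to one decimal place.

53.8

Δg_SB(A) = 978965.80 − 979266.15 + 0.3086×1459.3 − 0.04193×2.94×1459.3 = -29.90 mGal
Δg_SB(B) = 979174.50 − 979266.15 + 0.3086×623.5 − 0.04193×2.94×623.5 = 23.90 mGal
Difference = 23.90 − (-29.90) = 53.80 mGal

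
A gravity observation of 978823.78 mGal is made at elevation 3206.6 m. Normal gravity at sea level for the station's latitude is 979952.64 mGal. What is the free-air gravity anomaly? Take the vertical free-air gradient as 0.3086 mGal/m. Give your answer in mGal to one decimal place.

Free-air correction = 0.3086 × 3206.6 = 989.56 mGal
Free-air anomaly = 978823.78 − 979952.64 + (989.56) = -139.30 mGal

-139.3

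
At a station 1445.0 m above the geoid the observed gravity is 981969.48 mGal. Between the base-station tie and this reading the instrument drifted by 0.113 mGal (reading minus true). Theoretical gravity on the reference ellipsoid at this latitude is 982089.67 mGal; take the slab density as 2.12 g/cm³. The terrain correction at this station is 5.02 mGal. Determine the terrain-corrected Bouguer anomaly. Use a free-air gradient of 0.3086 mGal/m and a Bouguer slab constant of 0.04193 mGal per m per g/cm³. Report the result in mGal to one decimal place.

202.2

Drift-corrected reading = 981969.48 − (0.113) = 981969.367 mGal
Free-air correction = 0.3086 × 1445.0 = 445.93 mGal
Free-air anomaly = 981969.367 − 982089.67 + (445.93) = 325.627 mGal
Bouguer slab correction = 0.04193 × 2.12 × 1445.0 = 128.45 mGal
Simple Bouguer anomaly = 325.627 − (128.45) = 197.177 mGal
Complete Bouguer anomaly = 197.177 + 5.02 = 202.197 mGal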